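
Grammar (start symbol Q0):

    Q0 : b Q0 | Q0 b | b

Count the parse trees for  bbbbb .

16

Parse trees for bbbbb (showing first 6 of 16):
  [Q0 b [Q0 b [Q0 b [Q0 b [Q0 b]]]]]
  [Q0 b [Q0 b [Q0 b [Q0 [Q0 b] b]]]]
  [Q0 b [Q0 b [Q0 [Q0 b [Q0 b]] b]]]
  [Q0 b [Q0 b [Q0 [Q0 [Q0 b] b] b]]]
  [Q0 b [Q0 [Q0 b [Q0 b [Q0 b]]] b]]
  [Q0 b [Q0 [Q0 b [Q0 [Q0 b] b]] b]]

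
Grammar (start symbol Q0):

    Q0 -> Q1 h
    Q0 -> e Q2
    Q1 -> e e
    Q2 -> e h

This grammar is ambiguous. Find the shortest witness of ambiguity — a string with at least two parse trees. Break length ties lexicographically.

length 3: e e h has 2 parse trees

Two derivations of e e h:
  Q0 ⇒ Q1 h ⇒ e e h
  Q0 ⇒ e Q2 ⇒ e e h

e e h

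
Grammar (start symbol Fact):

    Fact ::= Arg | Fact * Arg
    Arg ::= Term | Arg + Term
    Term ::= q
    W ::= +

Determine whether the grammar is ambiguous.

(W is unreachable from Fact, so its rules don't affect L(Fact).) The grammar is stratified — Fact handles '*' (left-recursive), Arg handles '+', Term atoms. Each operator has a fixed associativity and precedence level, so every string has one parse.

Unambiguous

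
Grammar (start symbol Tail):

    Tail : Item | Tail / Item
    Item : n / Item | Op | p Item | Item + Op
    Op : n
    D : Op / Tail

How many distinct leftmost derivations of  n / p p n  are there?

Parse trees for n / p p n:
  [Tail [Item n / [Item p [Item p [Item [Op n]]]]]]
  [Tail [Tail [Item [Op n]]] / [Item p [Item p [Item [Op n]]]]]

2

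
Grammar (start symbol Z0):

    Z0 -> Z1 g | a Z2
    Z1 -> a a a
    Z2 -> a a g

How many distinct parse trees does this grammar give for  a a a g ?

2

Parse trees for a a a g:
  [Z0 [Z1 a a a] g]
  [Z0 a [Z2 a a g]]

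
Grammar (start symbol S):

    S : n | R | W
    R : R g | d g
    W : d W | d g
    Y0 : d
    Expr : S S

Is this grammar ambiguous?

Witness: d g

Derivation 1: S ⇒ R ⇒ d g
Derivation 2: S ⇒ W ⇒ d g

Two distinct leftmost derivations for the same string.

Ambiguous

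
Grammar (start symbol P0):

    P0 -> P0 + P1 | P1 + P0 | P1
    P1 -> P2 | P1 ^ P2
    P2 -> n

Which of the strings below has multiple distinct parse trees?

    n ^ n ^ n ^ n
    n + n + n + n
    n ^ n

n ^ n ^ n ^ n: 1 tree
n + n + n + n: 8 trees
n ^ n: 1 tree

n + n + n + n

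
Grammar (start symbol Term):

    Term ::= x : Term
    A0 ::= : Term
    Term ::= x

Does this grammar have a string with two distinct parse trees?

Unambiguous

(A0 is unreachable from Term, so its rules don't affect L(Term).) Right-recursive list with a separator: after each atom, whether the separator follows determines the rule. One parse per string.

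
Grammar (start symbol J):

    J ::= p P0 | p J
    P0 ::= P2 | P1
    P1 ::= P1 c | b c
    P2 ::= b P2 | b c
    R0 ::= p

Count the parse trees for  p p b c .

2

Parse trees for p p b c:
  [J p [J p [P0 [P2 b c]]]]
  [J p [J p [P0 [P1 b c]]]]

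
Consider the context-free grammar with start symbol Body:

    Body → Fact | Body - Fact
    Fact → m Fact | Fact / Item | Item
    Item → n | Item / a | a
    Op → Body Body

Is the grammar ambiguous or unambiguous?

Witness: a / a

Derivation 1: Body ⇒ Fact ⇒ Fact / Item ⇒ Item / Item ⇒ a / Item ⇒ a / a
Derivation 2: Body ⇒ Fact ⇒ Item ⇒ Item / a ⇒ a / a

Two distinct leftmost derivations for the same string.

Ambiguous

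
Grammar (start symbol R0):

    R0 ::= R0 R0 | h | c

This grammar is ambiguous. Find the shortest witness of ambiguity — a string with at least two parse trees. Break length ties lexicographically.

length 1: no string has ≥2 trees
length 2: no string has ≥2 trees
length 3: c c c has 2 parse trees

Two derivations of c c c:
  R0 ⇒ R0 R0 ⇒ R0 R0 R0 ⇒ c R0 R0 ⇒ c c R0 ⇒ c c c
  R0 ⇒ R0 R0 ⇒ c R0 ⇒ c R0 R0 ⇒ c c R0 ⇒ c c c

c c c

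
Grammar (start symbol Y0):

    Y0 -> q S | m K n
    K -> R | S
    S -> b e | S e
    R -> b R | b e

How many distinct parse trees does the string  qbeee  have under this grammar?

Parse trees for qbeee:
  [Y0 q [S [S [S b e] e] e]]

1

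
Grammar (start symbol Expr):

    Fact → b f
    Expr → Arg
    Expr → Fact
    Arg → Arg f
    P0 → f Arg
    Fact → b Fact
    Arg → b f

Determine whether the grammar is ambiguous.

Ambiguous

Witness: b f

Derivation 1: Expr ⇒ Arg ⇒ b f
Derivation 2: Expr ⇒ Fact ⇒ b f

Two distinct leftmost derivations for the same string.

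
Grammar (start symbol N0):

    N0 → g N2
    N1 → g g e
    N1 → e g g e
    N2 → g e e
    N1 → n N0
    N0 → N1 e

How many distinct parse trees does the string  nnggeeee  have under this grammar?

2

Parse trees for nnggeeee:
  [N0 [N1 n [N0 [N1 n [N0 g [N2 g e e]]] e]] e]
  [N0 [N1 n [N0 [N1 n [N0 [N1 g g e] e]] e]] e]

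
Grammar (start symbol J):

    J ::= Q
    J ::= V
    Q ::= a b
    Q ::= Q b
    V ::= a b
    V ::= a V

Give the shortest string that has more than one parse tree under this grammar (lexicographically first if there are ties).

a b

length 2: a b has 2 parse trees

Two derivations of a b:
  J ⇒ Q ⇒ a b
  J ⇒ V ⇒ a b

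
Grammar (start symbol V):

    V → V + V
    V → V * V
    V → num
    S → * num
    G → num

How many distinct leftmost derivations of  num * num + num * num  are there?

5

Parse trees for num * num + num * num:
  [V [V [V num] * [V num]] + [V [V num] * [V num]]]
  [V [V num] * [V [V num] + [V [V num] * [V num]]]]
  [V [V num] * [V [V [V num] + [V num]] * [V num]]]
  [V [V [V [V num] * [V num]] + [V num]] * [V num]]
  [V [V [V num] * [V [V num] + [V num]]] * [V num]]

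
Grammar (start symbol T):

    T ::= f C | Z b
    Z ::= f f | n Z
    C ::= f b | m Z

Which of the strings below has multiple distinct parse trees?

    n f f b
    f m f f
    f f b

f f b

n f f b: 1 tree
f m f f: 1 tree
f f b: 2 trees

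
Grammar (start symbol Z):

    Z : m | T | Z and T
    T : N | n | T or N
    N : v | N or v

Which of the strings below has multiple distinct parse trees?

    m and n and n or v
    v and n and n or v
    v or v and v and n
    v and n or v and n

v or v and v and n

m and n and n or v: 1 tree
v and n and n or v: 1 tree
v or v and v and n: 2 trees
v and n or v and n: 1 tree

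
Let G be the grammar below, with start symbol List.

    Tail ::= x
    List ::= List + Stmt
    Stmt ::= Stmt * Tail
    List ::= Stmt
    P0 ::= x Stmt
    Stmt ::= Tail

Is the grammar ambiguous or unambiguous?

Only List, Stmt, Tail are reachable from List; ignoring the rest: The grammar is stratified — List handles '+' (left-recursive), Stmt handles '*', Tail atoms. Each operator has a fixed associativity and precedence level, so every string has one parse.

Unambiguous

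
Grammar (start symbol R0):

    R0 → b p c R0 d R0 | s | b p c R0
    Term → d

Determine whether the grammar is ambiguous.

Witness: b p c b p c s d s

Derivation 1: R0 ⇒ b p c R0 d R0 ⇒ b p c b p c R0 d R0 ⇒ b p c b p c s d R0 ⇒ b p c b p c s d s
Derivation 2: R0 ⇒ b p c R0 ⇒ b p c b p c R0 d R0 ⇒ b p c b p c s d R0 ⇒ b p c b p c s d s

Two distinct leftmost derivations for the same string.

Ambiguous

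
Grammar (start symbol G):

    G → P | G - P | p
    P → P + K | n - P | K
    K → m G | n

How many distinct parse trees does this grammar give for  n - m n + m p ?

Parse trees for n - m n + m p:
  [G [P [P n - [P [K m [G [P [K n]]]]]] + [K m [G p]]]]
  [G [P n - [P [P [K m [G [P [K n]]]]] + [K m [G p]]]]]
  [G [P n - [P [K m [G [P [P [K n]] + [K m [G p]]]]]]]]
  [G [G [P [K n]]] - [P [P [K m [G [P [K n]]]]] + [K m [G p]]]]
  [G [G [P [K n]]] - [P [K m [G [P [P [K n]] + [K m [G p]]]]]]]

5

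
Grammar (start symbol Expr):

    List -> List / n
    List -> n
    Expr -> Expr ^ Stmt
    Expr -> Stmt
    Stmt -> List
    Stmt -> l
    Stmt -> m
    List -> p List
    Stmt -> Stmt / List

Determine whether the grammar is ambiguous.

Witness: n / n

Derivation 1: Expr ⇒ Stmt ⇒ List ⇒ List / n ⇒ n / n
Derivation 2: Expr ⇒ Stmt ⇒ Stmt / List ⇒ List / List ⇒ n / List ⇒ n / n

Two distinct leftmost derivations for the same string.

Ambiguous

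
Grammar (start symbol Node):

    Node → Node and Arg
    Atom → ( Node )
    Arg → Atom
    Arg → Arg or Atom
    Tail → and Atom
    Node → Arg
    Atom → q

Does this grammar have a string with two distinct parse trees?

Only Node, Arg, Atom are reachable from Node; ignoring the rest: This is a standard precedence ladder (Node over Arg over Atom), with each level left-recursive on its own operator ('and' at Node, 'or' at Arg). That structure is LR(1), hence unambiguous.

Unambiguous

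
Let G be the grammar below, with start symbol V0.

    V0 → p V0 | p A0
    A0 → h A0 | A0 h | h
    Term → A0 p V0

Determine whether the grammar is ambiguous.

Witness: p h h

Derivation 1: V0 ⇒ p A0 ⇒ p h A0 ⇒ p h h
Derivation 2: V0 ⇒ p A0 ⇒ p A0 h ⇒ p h h

Two distinct leftmost derivations for the same string.

Ambiguous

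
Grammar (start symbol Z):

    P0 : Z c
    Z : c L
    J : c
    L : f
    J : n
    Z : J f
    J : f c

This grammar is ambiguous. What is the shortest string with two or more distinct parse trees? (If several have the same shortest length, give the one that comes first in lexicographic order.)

c f

length 2: c f has 2 parse trees

Two derivations of c f:
  Z ⇒ c L ⇒ c f
  Z ⇒ J f ⇒ c f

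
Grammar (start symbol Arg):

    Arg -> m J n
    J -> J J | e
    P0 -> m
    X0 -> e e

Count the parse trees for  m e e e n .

Parse trees for m e e e n:
  [Arg m [J [J e] [J [J e] [J e]]] n]
  [Arg m [J [J [J e] [J e]] [J e]] n]

2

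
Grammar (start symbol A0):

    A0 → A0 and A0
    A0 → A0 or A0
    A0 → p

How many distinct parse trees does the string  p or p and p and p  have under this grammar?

5

Parse trees for p or p and p and p:
  [A0 [A0 [A0 p] or [A0 p]] and [A0 [A0 p] and [A0 p]]]
  [A0 [A0 [A0 [A0 p] or [A0 p]] and [A0 p]] and [A0 p]]
  [A0 [A0 [A0 p] or [A0 [A0 p] and [A0 p]]] and [A0 p]]
  [A0 [A0 p] or [A0 [A0 p] and [A0 [A0 p] and [A0 p]]]]
  [A0 [A0 p] or [A0 [A0 [A0 p] and [A0 p]] and [A0 p]]]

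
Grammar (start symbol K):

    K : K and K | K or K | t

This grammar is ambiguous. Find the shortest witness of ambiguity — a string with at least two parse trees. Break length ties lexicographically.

length 1: no string has ≥2 trees
length 3: no string has ≥2 trees
length 5: t and t and t has 2 parse trees

Two derivations of t and t and t:
  K ⇒ K and K ⇒ K and K and K ⇒ t and K and K ⇒ t and t and K ⇒ t and t and t
  K ⇒ K and K ⇒ t and K ⇒ t and K and K ⇒ t and t and K ⇒ t and t and t

t and t and t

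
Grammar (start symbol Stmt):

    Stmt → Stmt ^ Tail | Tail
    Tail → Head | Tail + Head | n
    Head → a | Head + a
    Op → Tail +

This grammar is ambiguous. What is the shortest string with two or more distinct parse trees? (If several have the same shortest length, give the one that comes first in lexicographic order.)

length 1: no string has ≥2 trees
length 3: a + a has 2 parse trees

Two derivations of a + a:
  Stmt ⇒ Tail ⇒ Head ⇒ Head + a ⇒ a + a
  Stmt ⇒ Tail ⇒ Tail + Head ⇒ Head + Head ⇒ a + Head ⇒ a + a

a + a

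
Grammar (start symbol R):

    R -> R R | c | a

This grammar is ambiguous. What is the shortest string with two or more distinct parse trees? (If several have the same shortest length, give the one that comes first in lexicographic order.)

a a a

length 1: no string has ≥2 trees
length 2: no string has ≥2 trees
length 3: a a a has 2 parse trees

Two derivations of a a a:
  R ⇒ R R ⇒ R R R ⇒ a R R ⇒ a a R ⇒ a a a
  R ⇒ R R ⇒ a R ⇒ a R R ⇒ a a R ⇒ a a a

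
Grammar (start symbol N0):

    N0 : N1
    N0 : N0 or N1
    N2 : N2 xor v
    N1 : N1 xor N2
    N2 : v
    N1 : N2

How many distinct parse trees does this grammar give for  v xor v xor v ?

Parse trees for v xor v xor v:
  [N0 [N1 [N1 [N2 v]] xor [N2 [N2 v] xor v]]]
  [N0 [N1 [N1 [N1 [N2 v]] xor [N2 v]] xor [N2 v]]]
  [N0 [N1 [N1 [N2 [N2 v] xor v]] xor [N2 v]]]
  [N0 [N1 [N2 [N2 [N2 v] xor v] xor v]]]

4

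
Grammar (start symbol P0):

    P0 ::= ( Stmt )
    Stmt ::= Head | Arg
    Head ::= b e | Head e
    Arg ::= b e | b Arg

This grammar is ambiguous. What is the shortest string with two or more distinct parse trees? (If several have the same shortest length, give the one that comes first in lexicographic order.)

( b e )

length 4: ( b e ) has 2 parse trees

Two derivations of ( b e ):
  P0 ⇒ ( Stmt ) ⇒ ( Head ) ⇒ ( b e )
  P0 ⇒ ( Stmt ) ⇒ ( Arg ) ⇒ ( b e )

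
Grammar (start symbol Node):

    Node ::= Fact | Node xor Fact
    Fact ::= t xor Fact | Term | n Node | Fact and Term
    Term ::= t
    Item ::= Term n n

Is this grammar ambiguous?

Witness: t xor t

Derivation 1: Node ⇒ Fact ⇒ t xor Fact ⇒ t xor Term ⇒ t xor t
Derivation 2: Node ⇒ Node xor Fact ⇒ Fact xor Fact ⇒ Term xor Fact ⇒ t xor Fact ⇒ t xor Term ⇒ t xor t

Two distinct leftmost derivations for the same string.

Ambiguous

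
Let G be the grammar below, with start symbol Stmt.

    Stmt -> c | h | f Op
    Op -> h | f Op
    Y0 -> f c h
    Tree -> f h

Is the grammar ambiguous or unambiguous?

Unambiguous

Only Stmt, Op are reachable from Stmt; ignoring the rest: Each reachable nonterminal has at most one production per leading terminal, and all productions are right-linear; the derivation is determined token-by-token.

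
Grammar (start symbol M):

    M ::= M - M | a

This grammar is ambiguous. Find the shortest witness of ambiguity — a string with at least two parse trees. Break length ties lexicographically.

length 1: no string has ≥2 trees
length 3: no string has ≥2 trees
length 5: a - a - a has 2 parse trees

Two derivations of a - a - a:
  M ⇒ M - M ⇒ M - M - M ⇒ a - M - M ⇒ a - a - M ⇒ a - a - a
  M ⇒ M - M ⇒ a - M ⇒ a - M - M ⇒ a - a - M ⇒ a - a - a

a - a - a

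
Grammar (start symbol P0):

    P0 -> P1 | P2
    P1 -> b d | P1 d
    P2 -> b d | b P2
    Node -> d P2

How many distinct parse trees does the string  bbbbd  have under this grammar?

Parse trees for bbbbd:
  [P0 [P2 b [P2 b [P2 b [P2 b d]]]]]

1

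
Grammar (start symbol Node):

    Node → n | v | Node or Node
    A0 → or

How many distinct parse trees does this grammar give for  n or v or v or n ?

Parse trees for n or v or v or n:
  [Node [Node n] or [Node [Node v] or [Node [Node v] or [Node n]]]]
  [Node [Node n] or [Node [Node [Node v] or [Node v]] or [Node n]]]
  [Node [Node [Node n] or [Node v]] or [Node [Node v] or [Node n]]]
  [Node [Node [Node n] or [Node [Node v] or [Node v]]] or [Node n]]
  [Node [Node [Node [Node n] or [Node v]] or [Node v]] or [Node n]]

5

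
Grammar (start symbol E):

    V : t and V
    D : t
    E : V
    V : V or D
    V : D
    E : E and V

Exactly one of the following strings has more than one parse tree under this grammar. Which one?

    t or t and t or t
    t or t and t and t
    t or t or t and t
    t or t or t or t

t or t and t or t: 1 tree
t or t and t and t: 2 trees
t or t or t and t: 1 tree
t or t or t or t: 1 tree

t or t and t and t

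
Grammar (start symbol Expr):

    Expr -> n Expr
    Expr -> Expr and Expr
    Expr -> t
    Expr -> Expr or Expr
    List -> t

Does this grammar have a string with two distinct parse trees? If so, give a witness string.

Witness: n t and t

Derivation 1: Expr ⇒ n Expr ⇒ n Expr and Expr ⇒ n t and Expr ⇒ n t and t
Derivation 2: Expr ⇒ Expr and Expr ⇒ n Expr and Expr ⇒ n t and Expr ⇒ n t and t

Two distinct leftmost derivations for the same string.

Ambiguous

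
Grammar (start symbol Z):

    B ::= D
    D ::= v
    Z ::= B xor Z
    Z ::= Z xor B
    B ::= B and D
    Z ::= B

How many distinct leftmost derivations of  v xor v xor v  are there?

Parse trees for v xor v xor v:
  [Z [B [D v]] xor [Z [B [D v]] xor [Z [B [D v]]]]]
  [Z [B [D v]] xor [Z [Z [B [D v]]] xor [B [D v]]]]
  [Z [Z [B [D v]] xor [Z [B [D v]]]] xor [B [D v]]]
  [Z [Z [Z [B [D v]]] xor [B [D v]]] xor [B [D v]]]

4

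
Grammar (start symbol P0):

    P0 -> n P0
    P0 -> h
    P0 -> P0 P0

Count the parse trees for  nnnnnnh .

1

Parse trees for nnnnnnh:
  [P0 n [P0 n [P0 n [P0 n [P0 n [P0 n [P0 h]]]]]]]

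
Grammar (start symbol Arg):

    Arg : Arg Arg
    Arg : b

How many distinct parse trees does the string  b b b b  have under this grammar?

5

Parse trees for b b b b:
  [Arg [Arg b] [Arg [Arg b] [Arg [Arg b] [Arg b]]]]
  [Arg [Arg b] [Arg [Arg [Arg b] [Arg b]] [Arg b]]]
  [Arg [Arg [Arg b] [Arg b]] [Arg [Arg b] [Arg b]]]
  [Arg [Arg [Arg b] [Arg [Arg b] [Arg b]]] [Arg b]]
  [Arg [Arg [Arg [Arg b] [Arg b]] [Arg b]] [Arg b]]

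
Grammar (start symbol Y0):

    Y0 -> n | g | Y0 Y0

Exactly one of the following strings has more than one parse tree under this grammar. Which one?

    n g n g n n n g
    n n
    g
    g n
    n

n g n g n n n g: 429 trees
n n: 1 tree
g: 1 tree
g n: 1 tree
n: 1 tree

n g n g n n n g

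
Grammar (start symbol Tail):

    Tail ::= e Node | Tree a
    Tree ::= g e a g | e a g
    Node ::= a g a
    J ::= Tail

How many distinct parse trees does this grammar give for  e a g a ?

Parse trees for e a g a:
  [Tail e [Node a g a]]
  [Tail [Tree e a g] a]

2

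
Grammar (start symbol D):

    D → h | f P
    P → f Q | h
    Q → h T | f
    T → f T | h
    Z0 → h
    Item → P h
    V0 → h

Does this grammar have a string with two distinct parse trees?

Unambiguous

Only D, P, Q, T are reachable from D; ignoring the rest: Each reachable nonterminal has at most one production per leading terminal, and all productions are right-linear; the derivation is determined token-by-token.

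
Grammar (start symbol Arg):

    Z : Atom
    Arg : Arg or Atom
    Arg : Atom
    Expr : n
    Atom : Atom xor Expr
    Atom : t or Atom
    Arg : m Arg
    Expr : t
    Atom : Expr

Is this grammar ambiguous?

Witness: t or n

Derivation 1: Arg ⇒ Arg or Atom ⇒ Atom or Atom ⇒ Expr or Atom ⇒ t or Atom ⇒ t or Expr ⇒ t or n
Derivation 2: Arg ⇒ Atom ⇒ t or Atom ⇒ t or Expr ⇒ t or n

Two distinct leftmost derivations for the same string.

Ambiguous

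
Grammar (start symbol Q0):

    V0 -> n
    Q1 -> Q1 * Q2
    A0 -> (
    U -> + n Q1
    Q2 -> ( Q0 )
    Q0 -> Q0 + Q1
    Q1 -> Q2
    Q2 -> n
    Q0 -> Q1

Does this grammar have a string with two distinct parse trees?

Unambiguous

(A0, U, V0 are unreachable from Q0, so their rules don't affect L(Q0).) This is a standard precedence ladder (Q0 over Q1 over Q2), with each level left-recursive on its own operator ('+' at Q0, '*' at Q1). That structure is LR(1), hence unambiguous.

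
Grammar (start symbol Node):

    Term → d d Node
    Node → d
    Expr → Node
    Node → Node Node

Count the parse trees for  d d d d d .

Parse trees for d d d d d (showing first 6 of 14):
  [Node [Node d] [Node [Node d] [Node [Node d] [Node [Node d] [Node d]]]]]
  [Node [Node d] [Node [Node d] [Node [Node [Node d] [Node d]] [Node d]]]]
  [Node [Node d] [Node [Node [Node d] [Node d]] [Node [Node d] [Node d]]]]
  [Node [Node d] [Node [Node [Node d] [Node [Node d] [Node d]]] [Node d]]]
  [Node [Node d] [Node [Node [Node [Node d] [Node d]] [Node d]] [Node d]]]
  [Node [Node [Node d] [Node d]] [Node [Node d] [Node [Node d] [Node d]]]]

14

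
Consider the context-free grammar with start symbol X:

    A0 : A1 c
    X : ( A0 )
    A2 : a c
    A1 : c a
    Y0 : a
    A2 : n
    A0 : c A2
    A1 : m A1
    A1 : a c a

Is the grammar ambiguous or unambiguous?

Ambiguous

Witness: ( c a c )

Derivation 1: X ⇒ ( A0 ) ⇒ ( A1 c ) ⇒ ( c a c )
Derivation 2: X ⇒ ( A0 ) ⇒ ( c A2 ) ⇒ ( c a c )

Two distinct leftmost derivations for the same string.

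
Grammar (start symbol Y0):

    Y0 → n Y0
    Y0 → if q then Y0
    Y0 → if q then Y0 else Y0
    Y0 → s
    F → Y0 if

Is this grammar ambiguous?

Ambiguous

Witness: if q then if q then s else s

Derivation 1: Y0 ⇒ if q then Y0 ⇒ if q then if q then Y0 else Y0 ⇒ if q then if q then s else Y0 ⇒ if q then if q then s else s
Derivation 2: Y0 ⇒ if q then Y0 else Y0 ⇒ if q then if q then Y0 else Y0 ⇒ if q then if q then s else Y0 ⇒ if q then if q then s else s

Two distinct leftmost derivations for the same string.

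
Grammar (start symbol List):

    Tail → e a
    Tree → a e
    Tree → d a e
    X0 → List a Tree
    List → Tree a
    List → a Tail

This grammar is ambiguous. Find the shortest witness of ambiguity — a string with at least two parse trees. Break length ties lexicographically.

a e a

length 3: a e a has 2 parse trees

Two derivations of a e a:
  List ⇒ Tree a ⇒ a e a
  List ⇒ a Tail ⇒ a e a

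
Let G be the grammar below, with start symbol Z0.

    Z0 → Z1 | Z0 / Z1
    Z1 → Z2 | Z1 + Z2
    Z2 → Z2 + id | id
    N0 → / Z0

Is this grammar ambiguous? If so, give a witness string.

Ambiguous

Witness: id + id

Derivation 1: Z0 ⇒ Z1 ⇒ Z2 ⇒ Z2 + id ⇒ id + id
Derivation 2: Z0 ⇒ Z1 ⇒ Z1 + Z2 ⇒ Z2 + Z2 ⇒ id + Z2 ⇒ id + id

Two distinct leftmost derivations for the same string.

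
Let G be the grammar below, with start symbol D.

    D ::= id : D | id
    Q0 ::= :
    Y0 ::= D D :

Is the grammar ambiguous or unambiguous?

(Q0, Y0 are unreachable from D, so their rules don't affect L(D).) The reachable grammar is A → atom sep A | atom. Each atom is followed by either the separator (recurse) or end-of-string (stop) — no choice point.

Unambiguous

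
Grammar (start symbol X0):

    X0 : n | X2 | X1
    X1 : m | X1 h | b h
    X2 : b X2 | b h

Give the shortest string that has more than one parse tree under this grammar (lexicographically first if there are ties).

length 1: no string has ≥2 trees
length 2: b h has 2 parse trees

Two derivations of b h:
  X0 ⇒ X2 ⇒ b h
  X0 ⇒ X1 ⇒ b h

b h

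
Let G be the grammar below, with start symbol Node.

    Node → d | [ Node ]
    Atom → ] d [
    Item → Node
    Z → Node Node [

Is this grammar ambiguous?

Unambiguous

Only Node is reachable from Node; ignoring the rest: Each string is a nest of matched brackets around a single atom. An opening bracket forces the recursive rule; an atom forces the base rule.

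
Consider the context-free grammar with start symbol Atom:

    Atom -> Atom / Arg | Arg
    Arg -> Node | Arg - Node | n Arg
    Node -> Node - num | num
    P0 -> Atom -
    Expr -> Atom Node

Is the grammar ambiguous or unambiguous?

Ambiguous

Witness: num - num

Derivation 1: Atom ⇒ Arg ⇒ Node ⇒ Node - num ⇒ num - num
Derivation 2: Atom ⇒ Arg ⇒ Arg - Node ⇒ Node - Node ⇒ num - Node ⇒ num - num

Two distinct leftmost derivations for the same string.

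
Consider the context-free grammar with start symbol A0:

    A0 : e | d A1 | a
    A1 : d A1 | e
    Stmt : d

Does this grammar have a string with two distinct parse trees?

Unambiguous

Only A0, A1 are reachable from A0; ignoring the rest: The reachable rules are right-linear with at most one rule per (nonterminal, next-terminal) pair. Each input token forces the next rule, so parsing is deterministic.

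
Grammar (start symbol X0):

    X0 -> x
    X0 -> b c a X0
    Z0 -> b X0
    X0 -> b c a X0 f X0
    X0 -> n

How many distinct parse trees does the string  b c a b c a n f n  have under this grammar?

2

Parse trees for b c a b c a n f n:
  [X0 b c a [X0 b c a [X0 n] f [X0 n]]]
  [X0 b c a [X0 b c a [X0 n]] f [X0 n]]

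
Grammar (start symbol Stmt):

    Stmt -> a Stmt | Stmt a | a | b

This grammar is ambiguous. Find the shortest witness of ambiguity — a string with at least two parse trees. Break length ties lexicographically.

length 1: no string has ≥2 trees
length 2: a a has 2 parse trees

Two derivations of a a:
  Stmt ⇒ a Stmt ⇒ a a
  Stmt ⇒ Stmt a ⇒ a a

a a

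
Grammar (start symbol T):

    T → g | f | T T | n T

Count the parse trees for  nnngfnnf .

Parse trees for nnngfnnf (showing first 6 of 14):
  [T [T n [T n [T n [T g]]]] [T [T f] [T n [T n [T f]]]]]
  [T [T [T n [T n [T n [T g]]]] [T f]] [T n [T n [T f]]]]
  [T [T n [T [T n [T n [T g]]] [T f]]] [T n [T n [T f]]]]
  [T [T n [T n [T [T n [T g]] [T f]]]] [T n [T n [T f]]]]
  [T [T n [T n [T n [T [T g] [T f]]]]] [T n [T n [T f]]]]
  [T n [T [T n [T n [T g]]] [T [T f] [T n [T n [T f]]]]]]

14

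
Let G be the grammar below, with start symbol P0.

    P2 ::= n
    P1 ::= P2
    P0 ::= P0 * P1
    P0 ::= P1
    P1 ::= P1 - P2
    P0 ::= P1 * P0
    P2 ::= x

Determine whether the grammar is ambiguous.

Witness: n * n

Derivation 1: P0 ⇒ P0 * P1 ⇒ P1 * P1 ⇒ P2 * P1 ⇒ n * P1 ⇒ n * P2 ⇒ n * n
Derivation 2: P0 ⇒ P1 * P0 ⇒ P2 * P0 ⇒ n * P0 ⇒ n * P1 ⇒ n * P2 ⇒ n * n

Two distinct leftmost derivations for the same string.

Ambiguous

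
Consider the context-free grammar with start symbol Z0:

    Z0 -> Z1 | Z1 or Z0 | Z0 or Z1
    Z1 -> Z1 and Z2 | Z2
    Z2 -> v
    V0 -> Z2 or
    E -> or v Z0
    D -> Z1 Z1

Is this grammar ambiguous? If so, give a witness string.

Ambiguous

Witness: v or v

Derivation 1: Z0 ⇒ Z1 or Z0 ⇒ Z2 or Z0 ⇒ v or Z0 ⇒ v or Z1 ⇒ v or Z2 ⇒ v or v
Derivation 2: Z0 ⇒ Z0 or Z1 ⇒ Z1 or Z1 ⇒ Z2 or Z1 ⇒ v or Z1 ⇒ v or Z2 ⇒ v or v

Two distinct leftmost derivations for the same string.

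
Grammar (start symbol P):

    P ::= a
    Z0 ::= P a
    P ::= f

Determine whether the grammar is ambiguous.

Unambiguous

(Z0 is unreachable from P, so its rules don't affect L(P).) Restricted to the reachable nonterminals, every rule has the form A → t or A → t B, and no two rules for the same A share a first terminal. The grammar encodes a DFA — one run per string.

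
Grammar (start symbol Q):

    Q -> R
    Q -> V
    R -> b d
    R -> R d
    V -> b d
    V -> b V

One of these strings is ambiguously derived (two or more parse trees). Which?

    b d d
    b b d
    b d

b d

b d d: 1 tree
b b d: 1 tree
b d: 2 trees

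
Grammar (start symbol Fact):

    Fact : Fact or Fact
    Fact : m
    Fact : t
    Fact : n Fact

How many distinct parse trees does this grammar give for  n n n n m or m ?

Parse trees for n n n n m or m:
  [Fact [Fact n [Fact n [Fact n [Fact n [Fact m]]]]] or [Fact m]]
  [Fact n [Fact [Fact n [Fact n [Fact n [Fact m]]]] or [Fact m]]]
  [Fact n [Fact n [Fact [Fact n [Fact n [Fact m]]] or [Fact m]]]]
  [Fact n [Fact n [Fact n [Fact [Fact n [Fact m]] or [Fact m]]]]]
  [Fact n [Fact n [Fact n [Fact n [Fact [Fact m] or [Fact m]]]]]]

5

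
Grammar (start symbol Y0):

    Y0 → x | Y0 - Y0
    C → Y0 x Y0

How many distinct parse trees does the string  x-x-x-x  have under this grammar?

5

Parse trees for x-x-x-x:
  [Y0 [Y0 x] - [Y0 [Y0 x] - [Y0 [Y0 x] - [Y0 x]]]]
  [Y0 [Y0 x] - [Y0 [Y0 [Y0 x] - [Y0 x]] - [Y0 x]]]
  [Y0 [Y0 [Y0 x] - [Y0 x]] - [Y0 [Y0 x] - [Y0 x]]]
  [Y0 [Y0 [Y0 x] - [Y0 [Y0 x] - [Y0 x]]] - [Y0 x]]
  [Y0 [Y0 [Y0 [Y0 x] - [Y0 x]] - [Y0 x]] - [Y0 x]]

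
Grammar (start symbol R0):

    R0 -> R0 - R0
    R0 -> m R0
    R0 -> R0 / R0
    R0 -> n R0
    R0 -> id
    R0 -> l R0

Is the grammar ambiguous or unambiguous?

Ambiguous

Witness: l id - id

Derivation 1: R0 ⇒ R0 - R0 ⇒ l R0 - R0 ⇒ l id - R0 ⇒ l id - id
Derivation 2: R0 ⇒ l R0 ⇒ l R0 - R0 ⇒ l id - R0 ⇒ l id - id

Two distinct leftmost derivations for the same string.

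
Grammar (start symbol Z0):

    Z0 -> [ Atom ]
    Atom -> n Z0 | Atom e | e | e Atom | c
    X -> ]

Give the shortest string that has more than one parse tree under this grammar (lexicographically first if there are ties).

length 3: no string has ≥2 trees
length 4: [ e e ] has 2 parse trees

Two derivations of [ e e ]:
  Z0 ⇒ [ Atom ] ⇒ [ Atom e ] ⇒ [ e e ]
  Z0 ⇒ [ Atom ] ⇒ [ e Atom ] ⇒ [ e e ]

[ e e ]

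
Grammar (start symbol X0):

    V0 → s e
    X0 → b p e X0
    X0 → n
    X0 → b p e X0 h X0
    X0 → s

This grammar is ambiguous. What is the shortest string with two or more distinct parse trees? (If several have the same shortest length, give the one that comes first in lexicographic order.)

length 1: no string has ≥2 trees
length 4: no string has ≥2 trees
length 6: no string has ≥2 trees
length 7: no string has ≥2 trees
length 9: b p e b p e n h n has 2 parse trees

Two derivations of b p e b p e n h n:
  X0 ⇒ b p e X0 ⇒ b p e b p e X0 h X0 ⇒ b p e b p e n h X0 ⇒ b p e b p e n h n
  X0 ⇒ b p e X0 h X0 ⇒ b p e b p e X0 h X0 ⇒ b p e b p e n h X0 ⇒ b p e b p e n h n

b p e b p e n h n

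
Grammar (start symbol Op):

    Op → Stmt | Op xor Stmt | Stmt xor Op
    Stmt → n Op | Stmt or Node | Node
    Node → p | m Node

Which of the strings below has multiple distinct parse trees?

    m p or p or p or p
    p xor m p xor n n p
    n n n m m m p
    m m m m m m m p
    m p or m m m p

p xor m p xor n n p

m p or p or p or p: 1 tree
p xor m p xor n n p: 4 trees
n n n m m m p: 1 tree
m m m m m m m p: 1 tree
m p or m m m p: 1 tree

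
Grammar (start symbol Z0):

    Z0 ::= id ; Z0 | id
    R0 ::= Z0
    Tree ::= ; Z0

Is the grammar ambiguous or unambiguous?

Unambiguous

Only Z0 is reachable from Z0; ignoring the rest: Right-recursive list with a separator: after each atom, whether the separator follows determines the rule. One parse per string.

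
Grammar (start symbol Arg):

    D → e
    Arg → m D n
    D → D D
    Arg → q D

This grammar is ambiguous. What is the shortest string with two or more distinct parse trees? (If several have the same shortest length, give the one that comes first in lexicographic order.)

q e e e

length 2: no string has ≥2 trees
length 3: no string has ≥2 trees
length 4: q e e e has 2 parse trees

Two derivations of q e e e:
  Arg ⇒ q D ⇒ q D D ⇒ q e D ⇒ q e D D ⇒ q e e D ⇒ q e e e
  Arg ⇒ q D ⇒ q D D ⇒ q D D D ⇒ q e D D ⇒ q e e D ⇒ q e e e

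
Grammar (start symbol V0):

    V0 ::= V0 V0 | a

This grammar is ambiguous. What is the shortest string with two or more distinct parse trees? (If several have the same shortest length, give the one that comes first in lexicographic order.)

a a a

length 1: no string has ≥2 trees
length 2: no string has ≥2 trees
length 3: a a a has 2 parse trees

Two derivations of a a a:
  V0 ⇒ V0 V0 ⇒ V0 V0 V0 ⇒ a V0 V0 ⇒ a a V0 ⇒ a a a
  V0 ⇒ V0 V0 ⇒ a V0 ⇒ a V0 V0 ⇒ a a V0 ⇒ a a a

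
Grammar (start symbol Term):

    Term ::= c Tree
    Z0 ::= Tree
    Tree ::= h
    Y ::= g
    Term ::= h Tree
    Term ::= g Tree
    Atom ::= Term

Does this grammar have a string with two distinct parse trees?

Only Term, Tree are reachable from Term; ignoring the rest: Each reachable nonterminal has at most one production per leading terminal, and all productions are right-linear; the derivation is determined token-by-token.

Unambiguous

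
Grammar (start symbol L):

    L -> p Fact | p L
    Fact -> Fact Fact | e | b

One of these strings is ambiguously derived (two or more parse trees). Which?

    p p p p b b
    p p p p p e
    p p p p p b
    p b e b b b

p p p p b b: 1 tree
p p p p p e: 1 tree
p p p p p b: 1 tree
p b e b b b: 14 trees

p b e b b b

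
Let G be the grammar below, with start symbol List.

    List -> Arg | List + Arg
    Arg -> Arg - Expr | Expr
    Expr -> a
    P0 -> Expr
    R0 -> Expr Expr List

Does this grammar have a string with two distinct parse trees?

Unambiguous

Only List, Arg, Expr are reachable from List; ignoring the rest: List → List + Arg | Arg  ;  Arg → Arg - Expr | Expr  — a left-associative chain with Expr at the bottom. Each string factors uniquely by precedence.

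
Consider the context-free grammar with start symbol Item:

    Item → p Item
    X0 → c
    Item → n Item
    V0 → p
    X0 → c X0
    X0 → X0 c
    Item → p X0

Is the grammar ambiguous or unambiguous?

Witness: p c c

Derivation 1: Item ⇒ p X0 ⇒ p c X0 ⇒ p c c
Derivation 2: Item ⇒ p X0 ⇒ p X0 c ⇒ p c c

Two distinct leftmost derivations for the same string.

Ambiguous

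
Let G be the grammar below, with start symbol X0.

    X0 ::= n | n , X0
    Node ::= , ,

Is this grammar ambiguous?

(Node is unreachable from X0, so its rules don't affect L(X0).) Right-recursive list with a separator: after each atom, whether the separator follows determines the rule. One parse per string.

Unambiguous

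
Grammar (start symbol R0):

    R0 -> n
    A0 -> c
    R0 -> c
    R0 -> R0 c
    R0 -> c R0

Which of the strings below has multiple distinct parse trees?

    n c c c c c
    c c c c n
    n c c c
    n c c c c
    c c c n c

c c c n c

n c c c c c: 1 tree
c c c c n: 1 tree
n c c c: 1 tree
n c c c c: 1 tree
c c c n c: 4 trees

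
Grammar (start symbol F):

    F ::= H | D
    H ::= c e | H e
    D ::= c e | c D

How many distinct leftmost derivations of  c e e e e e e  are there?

Parse trees for c e e e e e e:
  [F [H [H [H [H [H [H c e] e] e] e] e] e]]

1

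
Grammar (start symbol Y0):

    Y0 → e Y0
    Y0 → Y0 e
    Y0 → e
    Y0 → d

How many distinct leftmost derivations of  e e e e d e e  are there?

Parse trees for e e e e d e e (showing first 6 of 15):
  [Y0 e [Y0 e [Y0 e [Y0 e [Y0 [Y0 [Y0 d] e] e]]]]]
  [Y0 e [Y0 e [Y0 e [Y0 [Y0 e [Y0 [Y0 d] e]] e]]]]
  [Y0 e [Y0 e [Y0 e [Y0 [Y0 [Y0 e [Y0 d]] e] e]]]]
  [Y0 e [Y0 e [Y0 [Y0 e [Y0 e [Y0 [Y0 d] e]]] e]]]
  [Y0 e [Y0 e [Y0 [Y0 e [Y0 [Y0 e [Y0 d]] e]] e]]]
  [Y0 e [Y0 e [Y0 [Y0 [Y0 e [Y0 e [Y0 d]]] e] e]]]

15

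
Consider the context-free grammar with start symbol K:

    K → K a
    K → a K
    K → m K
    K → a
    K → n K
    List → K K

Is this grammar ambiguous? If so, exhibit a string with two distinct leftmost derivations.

Ambiguous

Witness: a a

Derivation 1: K ⇒ K a ⇒ a a
Derivation 2: K ⇒ a K ⇒ a a

Two distinct leftmost derivations for the same string.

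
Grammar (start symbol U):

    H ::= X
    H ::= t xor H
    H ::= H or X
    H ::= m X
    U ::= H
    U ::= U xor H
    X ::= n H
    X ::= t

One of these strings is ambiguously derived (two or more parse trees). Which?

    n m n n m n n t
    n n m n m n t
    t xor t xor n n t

t xor t xor n n t

n m n n m n n t: 1 tree
n n m n m n t: 1 tree
t xor t xor n n t: 4 trees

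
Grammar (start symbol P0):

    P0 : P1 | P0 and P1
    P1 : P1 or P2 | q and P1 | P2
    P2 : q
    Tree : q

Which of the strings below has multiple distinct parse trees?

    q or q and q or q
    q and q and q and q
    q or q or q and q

q and q and q and q

q or q and q or q: 1 tree
q and q and q and q: 8 trees
q or q or q and q: 1 tree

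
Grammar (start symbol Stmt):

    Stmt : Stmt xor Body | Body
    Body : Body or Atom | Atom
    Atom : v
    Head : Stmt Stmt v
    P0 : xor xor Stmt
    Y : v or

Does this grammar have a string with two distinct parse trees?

(Head, P0, Y are unreachable from Stmt, so their rules don't affect L(Stmt).) Stmt → Stmt xor Body | Body  ;  Body → Body or Atom | Atom  — a left-associative chain with Atom at the bottom. Each string factors uniquely by precedence.

Unambiguous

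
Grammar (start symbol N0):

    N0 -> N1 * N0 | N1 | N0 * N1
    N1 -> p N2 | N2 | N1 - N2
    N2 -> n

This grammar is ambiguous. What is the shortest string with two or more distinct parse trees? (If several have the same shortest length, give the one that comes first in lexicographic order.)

length 1: no string has ≥2 trees
length 2: no string has ≥2 trees
length 3: n * n has 2 parse trees

Two derivations of n * n:
  N0 ⇒ N1 * N0 ⇒ N2 * N0 ⇒ n * N0 ⇒ n * N1 ⇒ n * N2 ⇒ n * n
  N0 ⇒ N0 * N1 ⇒ N1 * N1 ⇒ N2 * N1 ⇒ n * N1 ⇒ n * N2 ⇒ n * n

n * n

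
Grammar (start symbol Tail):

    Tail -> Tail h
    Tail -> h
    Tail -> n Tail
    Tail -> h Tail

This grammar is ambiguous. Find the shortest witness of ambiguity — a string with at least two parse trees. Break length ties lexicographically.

h h

length 1: no string has ≥2 trees
length 2: h h has 2 parse trees

Two derivations of h h:
  Tail ⇒ Tail h ⇒ h h
  Tail ⇒ h Tail ⇒ h h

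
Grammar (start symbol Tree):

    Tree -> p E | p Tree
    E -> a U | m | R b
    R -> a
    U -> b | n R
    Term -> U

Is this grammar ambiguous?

Witness: p a b

Derivation 1: Tree ⇒ p E ⇒ p a U ⇒ p a b
Derivation 2: Tree ⇒ p E ⇒ p R b ⇒ p a b

Two distinct leftmost derivations for the same string.

Ambiguous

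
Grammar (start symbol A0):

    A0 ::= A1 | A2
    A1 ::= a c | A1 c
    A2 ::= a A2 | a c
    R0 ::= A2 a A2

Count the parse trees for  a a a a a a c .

1

Parse trees for a a a a a a c:
  [A0 [A2 a [A2 a [A2 a [A2 a [A2 a [A2 a c]]]]]]]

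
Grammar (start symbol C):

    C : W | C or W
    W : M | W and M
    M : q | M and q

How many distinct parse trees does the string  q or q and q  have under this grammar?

2

Parse trees for q or q and q:
  [C [C [W [M q]]] or [W [M [M q] and q]]]
  [C [C [W [M q]]] or [W [W [M q]] and [M q]]]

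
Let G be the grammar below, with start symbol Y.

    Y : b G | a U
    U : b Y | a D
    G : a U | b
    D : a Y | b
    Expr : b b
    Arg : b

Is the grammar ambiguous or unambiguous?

Unambiguous

Only Y, U, G, D are reachable from Y; ignoring the rest: Restricted to the reachable nonterminals, every rule has the form A → t or A → t B, and no two rules for the same A share a first terminal. The grammar encodes a DFA — one run per string.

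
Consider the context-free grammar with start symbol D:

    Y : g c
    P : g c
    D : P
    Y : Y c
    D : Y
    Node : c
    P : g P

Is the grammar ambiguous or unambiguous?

Ambiguous

Witness: g c

Derivation 1: D ⇒ P ⇒ g c
Derivation 2: D ⇒ Y ⇒ g c

Two distinct leftmost derivations for the same string.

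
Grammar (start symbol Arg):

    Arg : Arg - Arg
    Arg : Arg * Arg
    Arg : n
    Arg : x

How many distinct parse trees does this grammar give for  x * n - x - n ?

Parse trees for x * n - x - n:
  [Arg [Arg [Arg x] * [Arg n]] - [Arg [Arg x] - [Arg n]]]
  [Arg [Arg [Arg [Arg x] * [Arg n]] - [Arg x]] - [Arg n]]
  [Arg [Arg [Arg x] * [Arg [Arg n] - [Arg x]]] - [Arg n]]
  [Arg [Arg x] * [Arg [Arg n] - [Arg [Arg x] - [Arg n]]]]
  [Arg [Arg x] * [Arg [Arg [Arg n] - [Arg x]] - [Arg n]]]

5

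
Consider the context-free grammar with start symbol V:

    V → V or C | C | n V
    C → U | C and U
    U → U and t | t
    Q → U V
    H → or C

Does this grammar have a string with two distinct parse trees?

Witness: t and t

Derivation 1: V ⇒ C ⇒ U ⇒ U and t ⇒ t and t
Derivation 2: V ⇒ C ⇒ C and U ⇒ U and U ⇒ t and U ⇒ t and t

Two distinct leftmost derivations for the same string.

Ambiguous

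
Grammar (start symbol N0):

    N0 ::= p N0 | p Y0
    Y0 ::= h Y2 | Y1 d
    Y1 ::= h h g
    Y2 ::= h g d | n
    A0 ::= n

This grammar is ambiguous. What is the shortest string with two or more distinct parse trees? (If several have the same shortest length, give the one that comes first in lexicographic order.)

p h h g d

length 3: no string has ≥2 trees
length 4: no string has ≥2 trees
length 5: p h h g d has 2 parse trees

Two derivations of p h h g d:
  N0 ⇒ p Y0 ⇒ p h Y2 ⇒ p h h g d
  N0 ⇒ p Y0 ⇒ p Y1 d ⇒ p h h g d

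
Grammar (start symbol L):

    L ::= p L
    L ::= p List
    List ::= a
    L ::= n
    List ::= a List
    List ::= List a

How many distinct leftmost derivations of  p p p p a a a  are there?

4

Parse trees for p p p p a a a:
  [L p [L p [L p [L p [List a [List a [List a]]]]]]]
  [L p [L p [L p [L p [List a [List [List a] a]]]]]]
  [L p [L p [L p [L p [List [List a [List a]] a]]]]]
  [L p [L p [L p [L p [List [List [List a] a] a]]]]]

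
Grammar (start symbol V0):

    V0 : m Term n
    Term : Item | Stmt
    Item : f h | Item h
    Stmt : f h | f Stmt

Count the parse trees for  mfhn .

2

Parse trees for mfhn:
  [V0 m [Term [Item f h]] n]
  [V0 m [Term [Stmt f h]] n]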